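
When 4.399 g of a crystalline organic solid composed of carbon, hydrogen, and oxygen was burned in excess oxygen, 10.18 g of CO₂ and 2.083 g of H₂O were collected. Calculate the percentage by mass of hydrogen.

mol C = 10.18 g CO₂ ÷ 44.009 g/mol = 0.23132 mol
mol H = 2 × 2.083 g H₂O ÷ 18.015 g/mol = 0.23125 mol
mass O = 4.399 − (2.7783 + 0.23310) = 1.3876 g → mol O = 1.3876 ÷ 15.999 = 0.086728 mol
mass % H = 0.23310 g ÷ 4.399 g × 100%

5.30%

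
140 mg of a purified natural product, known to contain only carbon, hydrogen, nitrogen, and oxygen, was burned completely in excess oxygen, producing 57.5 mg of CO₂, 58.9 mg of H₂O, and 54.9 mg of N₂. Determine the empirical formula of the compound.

mol C = 0.0575 g CO₂ ÷ 44.009 g/mol = 0.001307 mol
mol H = 2 × 0.0589 g H₂O ÷ 18.015 g/mol = 0.006539 mol
mol N = 2 × 0.0549 g N₂ ÷ 28.014 g/mol = 0.003919 mol
mass O = 0.140 − (0.01569 + 0.006591 + 0.05490) = 0.06282 g → mol O = 0.06282 ÷ 15.999 = 0.003926 mol
Divide by the smallest (0.001307 mol): C 1.000, H 5.005, N 3.000, O 3.005

CH5N3O3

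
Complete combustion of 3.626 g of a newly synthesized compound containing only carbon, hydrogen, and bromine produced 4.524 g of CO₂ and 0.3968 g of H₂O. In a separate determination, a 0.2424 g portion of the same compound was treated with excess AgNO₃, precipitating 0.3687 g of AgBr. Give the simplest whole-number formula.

mol C = 4.524 g CO₂ ÷ 44.009 g/mol = 0.10280 mol
mol H = 2 × 0.3968 g H₂O ÷ 18.015 g/mol = 0.044052 mol
From the AgBr data: mol Br per gram of compound = (0.3687 ÷ 187.772) ÷ 0.2424 = 0.0081005 mol/g, so in the 3.626 g combustion sample mol Br = 0.029372 mol
Divide by the smallest (0.029372 mol): C 3.500, H 1.500, Br 1.000
Multiplying each by 2 gives whole numbers: C 7.00, H 3.00, Br 2.00

C7H3Br2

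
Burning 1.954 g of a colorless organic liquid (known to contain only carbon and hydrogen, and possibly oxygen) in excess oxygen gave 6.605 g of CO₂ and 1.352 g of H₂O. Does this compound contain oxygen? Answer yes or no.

no

mol C = 6.605 g CO₂ ÷ 44.009 g/mol = 0.15008 mol
mol H = 2 × 1.352 g H₂O ÷ 18.015 g/mol = 0.15010 mol
C and H together account for 1.9539 g — essentially the entire 1.954 g sample — so the compound contains no oxygen.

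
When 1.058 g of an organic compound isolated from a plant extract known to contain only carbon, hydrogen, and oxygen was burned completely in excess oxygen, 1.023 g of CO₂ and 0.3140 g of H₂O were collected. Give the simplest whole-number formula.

mol C = 1.023 g CO₂ ÷ 44.009 g/mol = 0.023245 mol
mol H = 2 × 0.3140 g H₂O ÷ 18.015 g/mol = 0.034860 mol
mass O = 1.058 − (0.27920 + 0.035139) = 0.74366 g → mol O = 0.74366 ÷ 15.999 = 0.046482 mol
Divide by the smallest (0.023245 mol): C 1.000, H 1.500, O 2.000
Multiplying each by 2 gives whole numbers: C 2.00, H 3.00, O 4.00

C2H3O4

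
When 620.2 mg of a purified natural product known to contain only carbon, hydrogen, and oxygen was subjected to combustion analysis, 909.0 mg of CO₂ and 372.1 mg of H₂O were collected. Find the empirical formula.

mol C = 0.9090 g CO₂ ÷ 44.009 g/mol = 0.020655 mol
mol H = 2 × 0.3721 g H₂O ÷ 18.015 g/mol = 0.041310 mol
mass O = 0.6202 − (0.24809 + 0.041640) = 0.33047 g → mol O = 0.33047 ÷ 15.999 = 0.020656 mol
Divide by the smallest (0.020655 mol): C 1.000, H 2.000, O 1.000

CH2O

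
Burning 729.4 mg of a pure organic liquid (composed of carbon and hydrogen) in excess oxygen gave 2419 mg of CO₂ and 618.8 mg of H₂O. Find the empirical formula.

C4H5

mol C = 2.419 g CO₂ ÷ 44.009 g/mol = 0.054966 mol
mol H = 2 × 0.6188 g H₂O ÷ 18.015 g/mol = 0.068698 mol
Divide by the smallest (0.054966 mol): C 1.000, H 1.250
Multiplying each by 4 gives whole numbers: C 4.00, H 5.00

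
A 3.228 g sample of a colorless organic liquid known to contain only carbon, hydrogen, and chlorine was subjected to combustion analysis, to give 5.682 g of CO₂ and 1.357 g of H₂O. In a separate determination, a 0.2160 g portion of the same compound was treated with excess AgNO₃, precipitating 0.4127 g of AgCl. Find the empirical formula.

C6H7Cl2

mol C = 5.682 g CO₂ ÷ 44.009 g/mol = 0.12911 mol
mol H = 2 × 1.357 g H₂O ÷ 18.015 g/mol = 0.15065 mol
From the AgCl data: mol Cl per gram of compound = (0.4127 ÷ 143.318) ÷ 0.2160 = 0.013332 mol/g, so in the 3.228 g combustion sample mol Cl = 0.043034 mol
Divide by the smallest (0.043034 mol): C 3.000, H 3.501, Cl 1.000
Multiplying each by 2 gives whole numbers: C 6.00, H 7.00, Cl 2.00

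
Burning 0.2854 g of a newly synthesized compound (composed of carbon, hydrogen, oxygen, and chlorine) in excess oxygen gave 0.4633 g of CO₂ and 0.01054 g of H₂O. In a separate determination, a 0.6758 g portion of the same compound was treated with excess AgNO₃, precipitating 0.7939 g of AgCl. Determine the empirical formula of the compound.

C9HCl2O4

mol C = 0.4633 g CO₂ ÷ 44.009 g/mol = 0.010527 mol
mol H = 2 × 0.01054 g H₂O ÷ 18.015 g/mol = 0.0011701 mol
From the AgCl data: mol Cl per gram of compound = (0.7939 ÷ 143.318) ÷ 0.6758 = 0.0081968 mol/g, so in the 0.2854 g combustion sample mol Cl = 0.0023394 mol
mass O = 0.2854 − (0.12644 + 0.0011795 + 0.082931) = 0.074845 g → mol O = 0.074845 ÷ 15.999 = 0.0046781 mol
Divide by the smallest (0.0011701 mol): C 8.997, H 1.000, Cl 1.999, O 3.998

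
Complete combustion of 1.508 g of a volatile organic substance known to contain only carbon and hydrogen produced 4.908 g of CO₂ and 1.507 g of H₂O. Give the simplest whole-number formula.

mol C = 4.908 g CO₂ ÷ 44.009 g/mol = 0.11152 mol
mol H = 2 × 1.507 g H₂O ÷ 18.015 g/mol = 0.16731 mol
Divide by the smallest (0.11152 mol): C 1.000, H 1.500
Multiplying each by 2 gives whole numbers: C 2.00, H 3.00

C2H3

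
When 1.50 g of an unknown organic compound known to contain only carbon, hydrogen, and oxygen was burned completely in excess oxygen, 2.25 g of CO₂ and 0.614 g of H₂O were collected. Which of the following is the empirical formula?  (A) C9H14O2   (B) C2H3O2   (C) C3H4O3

mol C = 2.25 g CO₂ ÷ 44.009 g/mol = 0.05113 mol
mol H = 2 × 0.614 g H₂O ÷ 18.015 g/mol = 0.06817 mol
mass O = 1.50 − (0.6141 + 0.06871) = 0.8172 g → mol O = 0.8172 ÷ 15.999 = 0.05108 mol
Divide by the smallest (0.05108 mol): C 1.001, H 1.335, O 1.000
Multiplying each by 3 gives whole numbers: C 3.00, H 4.00, O 3.00

(C) C3H4O3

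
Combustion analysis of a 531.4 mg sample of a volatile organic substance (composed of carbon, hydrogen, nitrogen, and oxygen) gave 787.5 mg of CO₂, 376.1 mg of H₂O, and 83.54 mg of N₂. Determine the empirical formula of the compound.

C3H7NO2

mol C = 0.7875 g CO₂ ÷ 44.009 g/mol = 0.017894 mol
mol H = 2 × 0.3761 g H₂O ÷ 18.015 g/mol = 0.041754 mol
mol N = 2 × 0.08354 g N₂ ÷ 28.014 g/mol = 0.0059642 mol
mass O = 0.5314 − (0.21493 + 0.042088 + 0.083540) = 0.19085 g → mol O = 0.19085 ÷ 15.999 = 0.011929 mol
Divide by the smallest (0.0059642 mol): C 3.000, H 7.001, N 1.000, O 2.000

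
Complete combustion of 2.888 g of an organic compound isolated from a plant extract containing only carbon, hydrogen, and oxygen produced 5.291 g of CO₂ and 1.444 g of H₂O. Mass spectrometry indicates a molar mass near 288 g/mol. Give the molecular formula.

C12H16O8

mol C = 5.291 g CO₂ ÷ 44.009 g/mol = 0.12023 mol
mol H = 2 × 1.444 g H₂O ÷ 18.015 g/mol = 0.16031 mol
mass O = 2.888 − (1.4440 + 0.16159) = 1.2824 g → mol O = 1.2824 ÷ 15.999 = 0.080154 mol
Divide by the smallest (0.080154 mol): C 1.500, H 2.000, O 1.000
Multiplying each by 2 gives whole numbers: C 3.00, H 4.00, O 2.00
Empirical formula: C3H4O2
Empirical-formula mass = 72.06 g/mol; 288 ÷ 72.06 ≈ 4, so the molecular formula is C12H16O8.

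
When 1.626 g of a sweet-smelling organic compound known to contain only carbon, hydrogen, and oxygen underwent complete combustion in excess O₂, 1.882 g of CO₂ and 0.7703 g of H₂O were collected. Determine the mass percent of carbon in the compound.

31.59%

mol C = 1.882 g CO₂ ÷ 44.009 g/mol = 0.042764 mol
mol H = 2 × 0.7703 g H₂O ÷ 18.015 g/mol = 0.085518 mol
mass O = 1.626 − (0.51364 + 0.086202) = 1.0262 g → mol O = 1.0262 ÷ 15.999 = 0.064139 mol
mass % C = 0.51364 g ÷ 1.626 g × 100%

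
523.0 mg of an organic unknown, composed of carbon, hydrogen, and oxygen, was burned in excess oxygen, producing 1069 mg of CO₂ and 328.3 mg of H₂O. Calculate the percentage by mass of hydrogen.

7.02%

mol C = 1.069 g CO₂ ÷ 44.009 g/mol = 0.024290 mol
mol H = 2 × 0.3283 g H₂O ÷ 18.015 g/mol = 0.036447 mol
mass O = 0.5230 − (0.29175 + 0.036739) = 0.19451 g → mol O = 0.19451 ÷ 15.999 = 0.012158 mol
mass % H = 0.036739 g ÷ 0.5230 g × 100%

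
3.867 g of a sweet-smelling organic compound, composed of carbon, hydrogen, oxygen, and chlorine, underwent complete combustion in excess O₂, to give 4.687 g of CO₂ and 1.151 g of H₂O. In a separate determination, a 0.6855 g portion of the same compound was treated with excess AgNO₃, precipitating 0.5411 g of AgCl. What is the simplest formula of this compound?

mol C = 4.687 g CO₂ ÷ 44.009 g/mol = 0.10650 mol
mol H = 2 × 1.151 g H₂O ÷ 18.015 g/mol = 0.12778 mol
From the AgCl data: mol Cl per gram of compound = (0.5411 ÷ 143.318) ÷ 0.6855 = 0.0055077 mol/g, so in the 3.867 g combustion sample mol Cl = 0.021298 mol
mass O = 3.867 − (1.2792 + 0.12880 + 0.75502) = 1.7040 g → mol O = 1.7040 ÷ 15.999 = 0.10651 mol
Divide by the smallest (0.021298 mol): C 5.000, H 6.000, Cl 1.000, O 5.001

C5H6ClO5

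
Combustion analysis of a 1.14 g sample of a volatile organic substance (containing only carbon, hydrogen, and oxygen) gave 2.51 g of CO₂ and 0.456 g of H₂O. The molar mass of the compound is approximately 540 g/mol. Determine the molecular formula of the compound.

C27H24O12

mol C = 2.51 g CO₂ ÷ 44.009 g/mol = 0.05703 mol
mol H = 2 × 0.456 g H₂O ÷ 18.015 g/mol = 0.05062 mol
mass O = 1.14 − (0.6850 + 0.05103) = 0.4039 g → mol O = 0.4039 ÷ 15.999 = 0.02525 mol
Divide by the smallest (0.02525 mol): C 2.259, H 2.005, O 1.000
Multiplying each by 4 gives whole numbers: C 9.04, H 8.02, O 4.00
Empirical formula: C9H8O4
Empirical-formula mass = 180.16 g/mol; 540 ÷ 180.16 ≈ 3, so the molecular formula is C27H24O12.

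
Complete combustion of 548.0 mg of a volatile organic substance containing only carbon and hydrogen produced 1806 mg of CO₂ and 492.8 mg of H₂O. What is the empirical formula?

C3H4

mol C = 1.806 g CO₂ ÷ 44.009 g/mol = 0.041037 mol
mol H = 2 × 0.4928 g H₂O ÷ 18.015 g/mol = 0.054710 mol
Divide by the smallest (0.041037 mol): C 1.000, H 1.333
Multiplying each by 3 gives whole numbers: C 3.00, H 4.00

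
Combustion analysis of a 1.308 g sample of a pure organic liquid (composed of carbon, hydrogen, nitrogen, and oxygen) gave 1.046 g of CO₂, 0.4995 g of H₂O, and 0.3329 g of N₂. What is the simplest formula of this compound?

C3H7N3O5

mol C = 1.046 g CO₂ ÷ 44.009 g/mol = 0.023768 mol
mol H = 2 × 0.4995 g H₂O ÷ 18.015 g/mol = 0.055454 mol
mol N = 2 × 0.3329 g N₂ ÷ 28.014 g/mol = 0.023767 mol
mass O = 1.308 − (0.28548 + 0.055897 + 0.33290) = 0.63373 g → mol O = 0.63373 ÷ 15.999 = 0.039610 mol
Divide by the smallest (0.023767 mol): C 1.000, H 2.333, N 1.000, O 1.667
Multiplying each by 3 gives whole numbers: C 3.00, H 7.00, N 3.00, O 5.00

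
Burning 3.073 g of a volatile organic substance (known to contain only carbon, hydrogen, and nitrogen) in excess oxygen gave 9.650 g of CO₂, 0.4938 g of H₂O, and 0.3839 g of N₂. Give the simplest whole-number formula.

C8H2N

mol C = 9.650 g CO₂ ÷ 44.009 g/mol = 0.21927 mol
mol H = 2 × 0.4938 g H₂O ÷ 18.015 g/mol = 0.054821 mol
mol N = 2 × 0.3839 g N₂ ÷ 28.014 g/mol = 0.027408 mol
Divide by the smallest (0.027408 mol): C 8.000, H 2.000, N 1.000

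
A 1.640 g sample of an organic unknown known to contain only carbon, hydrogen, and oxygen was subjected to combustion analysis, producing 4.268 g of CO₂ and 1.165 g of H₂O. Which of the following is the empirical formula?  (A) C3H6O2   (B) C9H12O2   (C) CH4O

mol C = 4.268 g CO₂ ÷ 44.009 g/mol = 0.096980 mol
mol H = 2 × 1.165 g H₂O ÷ 18.015 g/mol = 0.12934 mol
mass O = 1.640 − (1.1648 + 0.13037) = 0.34480 g → mol O = 0.34480 ÷ 15.999 = 0.021551 mol
Divide by the smallest (0.021551 mol): C 4.500, H 6.001, O 1.000
Multiplying each by 2 gives whole numbers: C 9.00, H 12.00, O 2.00

(B) C9H12O2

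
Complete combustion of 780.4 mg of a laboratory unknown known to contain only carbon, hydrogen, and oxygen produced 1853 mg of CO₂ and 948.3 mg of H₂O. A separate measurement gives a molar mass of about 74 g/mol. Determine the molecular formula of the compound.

mol C = 1.853 g CO₂ ÷ 44.009 g/mol = 0.042105 mol
mol H = 2 × 0.9483 g H₂O ÷ 18.015 g/mol = 0.10528 mol
mass O = 0.7804 − (0.50572 + 0.10612) = 0.16856 g → mol O = 0.16856 ÷ 15.999 = 0.010535 mol
Divide by the smallest (0.010535 mol): C 3.997, H 9.993, O 1.000
Empirical formula: C4H10O
Empirical-formula mass = 74.12 g/mol; 74 ÷ 74.12 ≈ 1, so the molecular formula is C4H10O.

C4H10O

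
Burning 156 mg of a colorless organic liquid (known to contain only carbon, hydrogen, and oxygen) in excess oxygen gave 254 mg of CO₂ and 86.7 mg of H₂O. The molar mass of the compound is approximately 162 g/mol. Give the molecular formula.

C6H10O5

mol C = 0.254 g CO₂ ÷ 44.009 g/mol = 0.005772 mol
mol H = 2 × 0.0867 g H₂O ÷ 18.015 g/mol = 0.009625 mol
mass O = 0.156 − (0.06932 + 0.009702) = 0.07698 g → mol O = 0.07698 ÷ 15.999 = 0.004811 mol
Divide by the smallest (0.004811 mol): C 1.200, H 2.001, O 1.000
Multiplying each by 5 gives whole numbers: C 6.00, H 10.00, O 5.00
Empirical formula: C6H10O5
Empirical-formula mass = 162.14 g/mol; 162 ÷ 162.14 ≈ 1, so the molecular formula is C6H10O5.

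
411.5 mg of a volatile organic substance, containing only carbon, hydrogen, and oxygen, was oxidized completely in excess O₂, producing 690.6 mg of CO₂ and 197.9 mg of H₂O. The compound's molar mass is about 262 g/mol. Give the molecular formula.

mol C = 0.6906 g CO₂ ÷ 44.009 g/mol = 0.015692 mol
mol H = 2 × 0.1979 g H₂O ÷ 18.015 g/mol = 0.021971 mol
mass O = 0.4115 − (0.18848 + 0.022146) = 0.20087 g → mol O = 0.20087 ÷ 15.999 = 0.012555 mol
Divide by the smallest (0.012555 mol): C 1.250, H 1.750, O 1.000
Multiplying each by 4 gives whole numbers: C 5.00, H 7.00, O 4.00
Empirical formula: C5H7O4
Empirical-formula mass = 131.11 g/mol; 262 ÷ 131.11 ≈ 2, so the molecular formula is C10H14O8.

C10H14O8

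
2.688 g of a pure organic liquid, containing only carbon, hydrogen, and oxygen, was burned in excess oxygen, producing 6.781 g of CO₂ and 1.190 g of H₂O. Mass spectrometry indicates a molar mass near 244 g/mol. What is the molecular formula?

C14H12O4

mol C = 6.781 g CO₂ ÷ 44.009 g/mol = 0.15408 mol
mol H = 2 × 1.190 g H₂O ÷ 18.015 g/mol = 0.13211 mol
mass O = 2.688 − (1.8507 + 0.13317) = 0.70415 g → mol O = 0.70415 ÷ 15.999 = 0.044012 mol
Divide by the smallest (0.044012 mol): C 3.501, H 3.002, O 1.000
Multiplying each by 2 gives whole numbers: C 7.00, H 6.00, O 2.00
Empirical formula: C7H6O2
Empirical-formula mass = 122.12 g/mol; 244 ÷ 122.12 ≈ 2, so the molecular formula is C14H12O4.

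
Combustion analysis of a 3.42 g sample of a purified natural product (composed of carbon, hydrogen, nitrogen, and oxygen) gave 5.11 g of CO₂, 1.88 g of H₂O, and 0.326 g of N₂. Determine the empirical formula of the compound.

C5H9NO4

mol C = 5.11 g CO₂ ÷ 44.009 g/mol = 0.1161 mol
mol H = 2 × 1.88 g H₂O ÷ 18.015 g/mol = 0.2087 mol
mol N = 2 × 0.326 g N₂ ÷ 28.014 g/mol = 0.02327 mol
mass O = 3.42 − (1.395 + 0.2104 + 0.3260) = 1.489 g → mol O = 1.489 ÷ 15.999 = 0.09307 mol
Divide by the smallest (0.02327 mol): C 4.989, H 8.968, N 1.000, O 3.999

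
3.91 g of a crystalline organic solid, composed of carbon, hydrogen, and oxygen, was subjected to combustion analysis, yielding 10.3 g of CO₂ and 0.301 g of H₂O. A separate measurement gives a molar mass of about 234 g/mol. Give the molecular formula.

C14H2O4

mol C = 10.3 g CO₂ ÷ 44.009 g/mol = 0.2340 mol
mol H = 2 × 0.301 g H₂O ÷ 18.015 g/mol = 0.03342 mol
mass O = 3.91 − (2.811 + 0.03368) = 1.065 g → mol O = 1.065 ÷ 15.999 = 0.06658 mol
Divide by the smallest (0.03342 mol): C 7.004, H 1.000, O 1.992
Empirical formula: C7HO2
Empirical-formula mass = 117.08 g/mol; 234 ÷ 117.08 ≈ 2, so the molecular formula is C14H2O4.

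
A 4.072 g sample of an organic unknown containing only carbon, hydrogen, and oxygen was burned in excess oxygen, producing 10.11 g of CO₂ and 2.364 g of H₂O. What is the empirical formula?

C7H8O2

mol C = 10.11 g CO₂ ÷ 44.009 g/mol = 0.22973 mol
mol H = 2 × 2.364 g H₂O ÷ 18.015 g/mol = 0.26245 mol
mass O = 4.072 − (2.7592 + 0.26455) = 1.0482 g → mol O = 1.0482 ÷ 15.999 = 0.065518 mol
Divide by the smallest (0.065518 mol): C 3.506, H 4.006, O 1.000
Multiplying each by 2 gives whole numbers: C 7.01, H 8.01, O 2.00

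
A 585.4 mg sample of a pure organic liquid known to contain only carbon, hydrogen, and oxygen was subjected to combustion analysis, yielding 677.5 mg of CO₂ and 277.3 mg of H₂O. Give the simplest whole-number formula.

mol C = 0.6775 g CO₂ ÷ 44.009 g/mol = 0.015395 mol
mol H = 2 × 0.2773 g H₂O ÷ 18.015 g/mol = 0.030785 mol
mass O = 0.5854 − (0.18490 + 0.031032) = 0.36946 g → mol O = 0.36946 ÷ 15.999 = 0.023093 mol
Divide by the smallest (0.015395 mol): C 1.000, H 2.000, O 1.500
Multiplying each by 2 gives whole numbers: C 2.00, H 4.00, O 3.00

C2H4O3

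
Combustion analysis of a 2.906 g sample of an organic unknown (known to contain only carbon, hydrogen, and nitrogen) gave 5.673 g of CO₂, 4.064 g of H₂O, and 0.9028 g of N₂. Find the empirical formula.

C2H7N

mol C = 5.673 g CO₂ ÷ 44.009 g/mol = 0.12891 mol
mol H = 2 × 4.064 g H₂O ÷ 18.015 g/mol = 0.45118 mol
mol N = 2 × 0.9028 g N₂ ÷ 28.014 g/mol = 0.064453 mol
Divide by the smallest (0.064453 mol): C 2.000, H 7.000, N 1.000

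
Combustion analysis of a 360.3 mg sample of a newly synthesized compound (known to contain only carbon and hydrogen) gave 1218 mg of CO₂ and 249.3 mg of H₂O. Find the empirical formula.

mol C = 1.218 g CO₂ ÷ 44.009 g/mol = 0.027676 mol
mol H = 2 × 0.2493 g H₂O ÷ 18.015 g/mol = 0.027677 mol
Divide by the smallest (0.027676 mol): C 1.000, H 1.000

CH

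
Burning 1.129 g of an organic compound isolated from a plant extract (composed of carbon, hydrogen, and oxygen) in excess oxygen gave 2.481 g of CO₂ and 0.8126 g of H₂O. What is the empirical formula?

mol C = 2.481 g CO₂ ÷ 44.009 g/mol = 0.056375 mol
mol H = 2 × 0.8126 g H₂O ÷ 18.015 g/mol = 0.090214 mol
mass O = 1.129 − (0.67712 + 0.090935) = 0.36095 g → mol O = 0.36095 ÷ 15.999 = 0.022561 mol
Divide by the smallest (0.022561 mol): C 2.499, H 3.999, O 1.000
Multiplying each by 2 gives whole numbers: C 5.00, H 8.00, O 2.00

C5H8O2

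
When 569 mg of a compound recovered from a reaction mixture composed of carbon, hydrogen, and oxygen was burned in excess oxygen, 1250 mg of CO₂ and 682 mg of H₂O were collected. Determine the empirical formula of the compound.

mol C = 1.25 g CO₂ ÷ 44.009 g/mol = 0.02840 mol
mol H = 2 × 0.682 g H₂O ÷ 18.015 g/mol = 0.07571 mol
mass O = 0.569 − (0.3412 + 0.07632) = 0.1515 g → mol O = 0.1515 ÷ 15.999 = 0.009471 mol
Divide by the smallest (0.009471 mol): C 2.999, H 7.994, O 1.000

C3H8O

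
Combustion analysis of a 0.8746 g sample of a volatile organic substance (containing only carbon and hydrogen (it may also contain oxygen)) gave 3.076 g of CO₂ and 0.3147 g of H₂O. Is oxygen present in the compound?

mol C = 3.076 g CO₂ ÷ 44.009 g/mol = 0.069895 mol
mol H = 2 × 0.3147 g H₂O ÷ 18.015 g/mol = 0.034938 mol
C and H together account for 0.87472 g — essentially the entire 0.8746 g sample — so the compound contains no oxygen.

no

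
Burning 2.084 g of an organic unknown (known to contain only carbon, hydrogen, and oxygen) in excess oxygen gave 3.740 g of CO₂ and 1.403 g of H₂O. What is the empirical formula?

mol C = 3.740 g CO₂ ÷ 44.009 g/mol = 0.084983 mol
mol H = 2 × 1.403 g H₂O ÷ 18.015 g/mol = 0.15576 mol
mass O = 2.084 − (1.0207 + 0.15701) = 0.90627 g → mol O = 0.90627 ÷ 15.999 = 0.056645 mol
Divide by the smallest (0.056645 mol): C 1.500, H 2.750, O 1.000
Multiplying each by 4 gives whole numbers: C 6.00, H 11.00, O 4.00

C6H11O4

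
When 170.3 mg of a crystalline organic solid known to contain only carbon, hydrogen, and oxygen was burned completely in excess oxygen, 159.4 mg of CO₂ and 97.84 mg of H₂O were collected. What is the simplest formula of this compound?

CH3O2

mol C = 0.1594 g CO₂ ÷ 44.009 g/mol = 0.0036220 mol
mol H = 2 × 0.09784 g H₂O ÷ 18.015 g/mol = 0.010862 mol
mass O = 0.1703 − (0.043504 + 0.010949) = 0.11585 g → mol O = 0.11585 ÷ 15.999 = 0.0072409 mol
Divide by the smallest (0.0036220 mol): C 1.000, H 2.999, O 1.999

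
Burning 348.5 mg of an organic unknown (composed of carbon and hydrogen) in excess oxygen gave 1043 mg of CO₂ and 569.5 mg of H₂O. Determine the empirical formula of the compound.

mol C = 1.043 g CO₂ ÷ 44.009 g/mol = 0.023700 mol
mol H = 2 × 0.5695 g H₂O ÷ 18.015 g/mol = 0.063225 mol
Divide by the smallest (0.023700 mol): C 1.000, H 2.668
Multiplying each by 3 gives whole numbers: C 3.00, H 8.00

C3H8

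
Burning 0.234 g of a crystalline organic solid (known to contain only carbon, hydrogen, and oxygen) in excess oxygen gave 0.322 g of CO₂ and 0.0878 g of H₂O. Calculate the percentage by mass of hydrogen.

mol C = 0.322 g CO₂ ÷ 44.009 g/mol = 0.007317 mol
mol H = 2 × 0.0878 g H₂O ÷ 18.015 g/mol = 0.009747 mol
mass O = 0.234 − (0.08788 + 0.009825) = 0.1363 g → mol O = 0.1363 ÷ 15.999 = 0.008519 mol
mass % H = 0.009825 g ÷ 0.234 g × 100%

4.2%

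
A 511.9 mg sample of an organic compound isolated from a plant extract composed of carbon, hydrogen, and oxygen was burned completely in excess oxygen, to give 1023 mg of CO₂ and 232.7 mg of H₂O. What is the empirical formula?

mol C = 1.023 g CO₂ ÷ 44.009 g/mol = 0.023245 mol
mol H = 2 × 0.2327 g H₂O ÷ 18.015 g/mol = 0.025834 mol
mass O = 0.5119 − (0.27920 + 0.026041) = 0.20666 g → mol O = 0.20666 ÷ 15.999 = 0.012917 mol
Divide by the smallest (0.012917 mol): C 1.800, H 2.000, O 1.000
Multiplying each by 5 gives whole numbers: C 9.00, H 10.00, O 5.00

C9H10O5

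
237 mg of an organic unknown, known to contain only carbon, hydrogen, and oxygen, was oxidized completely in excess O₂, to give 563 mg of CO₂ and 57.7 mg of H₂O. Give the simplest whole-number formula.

C8H4O3

mol C = 0.563 g CO₂ ÷ 44.009 g/mol = 0.01279 mol
mol H = 2 × 0.0577 g H₂O ÷ 18.015 g/mol = 0.006406 mol
mass O = 0.237 − (0.1537 + 0.006457) = 0.07689 g → mol O = 0.07689 ÷ 15.999 = 0.004806 mol
Divide by the smallest (0.004806 mol): C 2.662, H 1.333, O 1.000
Multiplying each by 3 gives whole numbers: C 7.99, H 4.00, O 3.00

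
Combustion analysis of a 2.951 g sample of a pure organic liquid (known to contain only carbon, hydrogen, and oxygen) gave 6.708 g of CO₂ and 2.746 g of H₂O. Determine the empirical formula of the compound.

mol C = 6.708 g CO₂ ÷ 44.009 g/mol = 0.15242 mol
mol H = 2 × 2.746 g H₂O ÷ 18.015 g/mol = 0.30486 mol
mass O = 2.951 − (1.8308 + 0.30730) = 0.81295 g → mol O = 0.81295 ÷ 15.999 = 0.050812 mol
Divide by the smallest (0.050812 mol): C 3.000, H 6.000, O 1.000

C3H6O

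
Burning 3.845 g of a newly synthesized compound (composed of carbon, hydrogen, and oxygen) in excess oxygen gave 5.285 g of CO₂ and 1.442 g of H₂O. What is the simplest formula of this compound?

mol C = 5.285 g CO₂ ÷ 44.009 g/mol = 0.12009 mol
mol H = 2 × 1.442 g H₂O ÷ 18.015 g/mol = 0.16009 mol
mass O = 3.845 − (1.4424 + 0.16137) = 2.2412 g → mol O = 2.2412 ÷ 15.999 = 0.14009 mol
Divide by the smallest (0.12009 mol): C 1.000, H 1.333, O 1.167
Multiplying each by 6 gives whole numbers: C 6.00, H 8.00, O 7.00

C6H8O7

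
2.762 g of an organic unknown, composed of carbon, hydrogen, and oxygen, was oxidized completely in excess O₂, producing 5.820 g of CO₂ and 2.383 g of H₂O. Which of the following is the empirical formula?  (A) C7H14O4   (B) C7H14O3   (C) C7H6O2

(B) C7H14O3

mol C = 5.820 g CO₂ ÷ 44.009 g/mol = 0.13225 mol
mol H = 2 × 2.383 g H₂O ÷ 18.015 g/mol = 0.26456 mol
mass O = 2.762 − (1.5884 + 0.26667) = 0.90692 g → mol O = 0.90692 ÷ 15.999 = 0.056686 mol
Divide by the smallest (0.056686 mol): C 2.333, H 4.667, O 1.000
Multiplying each by 3 gives whole numbers: C 7.00, H 14.00, O 3.00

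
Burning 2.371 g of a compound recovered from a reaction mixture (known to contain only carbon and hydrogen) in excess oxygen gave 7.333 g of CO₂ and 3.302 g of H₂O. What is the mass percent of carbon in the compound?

mol C = 7.333 g CO₂ ÷ 44.009 g/mol = 0.16663 mol
mol H = 2 × 3.302 g H₂O ÷ 18.015 g/mol = 0.36658 mol
mass % C = 2.0013 g ÷ 2.371 g × 100%

84.41%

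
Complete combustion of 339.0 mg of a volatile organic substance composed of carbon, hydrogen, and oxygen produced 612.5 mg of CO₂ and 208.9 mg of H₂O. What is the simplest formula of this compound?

mol C = 0.6125 g CO₂ ÷ 44.009 g/mol = 0.013918 mol
mol H = 2 × 0.2089 g H₂O ÷ 18.015 g/mol = 0.023192 mol
mass O = 0.3390 − (0.16716 + 0.023377) = 0.14846 g → mol O = 0.14846 ÷ 15.999 = 0.0092792 mol
Divide by the smallest (0.0092792 mol): C 1.500, H 2.499, O 1.000
Multiplying each by 2 gives whole numbers: C 3.00, H 5.00, O 2.00

C3H5O2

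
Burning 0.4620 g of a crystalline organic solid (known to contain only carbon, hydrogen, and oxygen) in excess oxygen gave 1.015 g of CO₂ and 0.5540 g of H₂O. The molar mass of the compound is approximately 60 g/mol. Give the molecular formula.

C3H8O

mol C = 1.015 g CO₂ ÷ 44.009 g/mol = 0.023063 mol
mol H = 2 × 0.5540 g H₂O ÷ 18.015 g/mol = 0.061504 mol
mass O = 0.4620 − (0.27702 + 0.061996) = 0.12299 g → mol O = 0.12299 ÷ 15.999 = 0.0076873 mol
Divide by the smallest (0.0076873 mol): C 3.000, H 8.001, O 1.000
Empirical formula: C3H8O
Empirical-formula mass = 60.10 g/mol; 60 ÷ 60.10 ≈ 1, so the molecular formula is C3H8O.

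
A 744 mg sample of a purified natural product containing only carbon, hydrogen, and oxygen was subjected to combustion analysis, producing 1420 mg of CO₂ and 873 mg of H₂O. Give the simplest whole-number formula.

C2H6O

mol C = 1.42 g CO₂ ÷ 44.009 g/mol = 0.03227 mol
mol H = 2 × 0.873 g H₂O ÷ 18.015 g/mol = 0.09692 mol
mass O = 0.744 − (0.3875 + 0.09769) = 0.2588 g → mol O = 0.2588 ÷ 15.999 = 0.01617 mol
Divide by the smallest (0.01617 mol): C 1.995, H 5.993, O 1.000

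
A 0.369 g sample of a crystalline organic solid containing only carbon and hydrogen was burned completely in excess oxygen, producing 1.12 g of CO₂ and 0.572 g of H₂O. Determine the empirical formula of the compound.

mol C = 1.12 g CO₂ ÷ 44.009 g/mol = 0.02545 mol
mol H = 2 × 0.572 g H₂O ÷ 18.015 g/mol = 0.06350 mol
Divide by the smallest (0.02545 mol): C 1.000, H 2.495
Multiplying each by 2 gives whole numbers: C 2.00, H 4.99

C2H5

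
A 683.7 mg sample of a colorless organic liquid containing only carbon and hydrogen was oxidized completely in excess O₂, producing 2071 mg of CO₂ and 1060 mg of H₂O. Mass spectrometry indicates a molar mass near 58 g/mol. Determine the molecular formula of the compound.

mol C = 2.071 g CO₂ ÷ 44.009 g/mol = 0.047059 mol
mol H = 2 × 1.060 g H₂O ÷ 18.015 g/mol = 0.11768 mol
Divide by the smallest (0.047059 mol): C 1.000, H 2.501
Multiplying each by 2 gives whole numbers: C 2.00, H 5.00
Empirical formula: C2H5
Empirical-formula mass = 29.06 g/mol; 58 ÷ 29.06 ≈ 2, so the molecular formula is C4H10.

C4H10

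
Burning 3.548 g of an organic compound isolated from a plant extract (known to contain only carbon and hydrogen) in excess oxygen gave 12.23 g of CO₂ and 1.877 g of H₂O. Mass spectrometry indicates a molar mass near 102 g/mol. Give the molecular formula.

mol C = 12.23 g CO₂ ÷ 44.009 g/mol = 0.27790 mol
mol H = 2 × 1.877 g H₂O ÷ 18.015 g/mol = 0.20838 mol
Divide by the smallest (0.20838 mol): C 1.334, H 1.000
Multiplying each by 3 gives whole numbers: C 4.00, H 3.00
Empirical formula: C4H3
Empirical-formula mass = 51.07 g/mol; 102 ÷ 51.07 ≈ 2, so the molecular formula is C8H6.

C8H6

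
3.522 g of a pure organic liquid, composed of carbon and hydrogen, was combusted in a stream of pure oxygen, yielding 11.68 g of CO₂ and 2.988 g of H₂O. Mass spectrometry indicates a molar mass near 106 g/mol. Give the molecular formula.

C8H10

mol C = 11.68 g CO₂ ÷ 44.009 g/mol = 0.26540 mol
mol H = 2 × 2.988 g H₂O ÷ 18.015 g/mol = 0.33172 mol
Divide by the smallest (0.26540 mol): C 1.000, H 1.250
Multiplying each by 4 gives whole numbers: C 4.00, H 5.00
Empirical formula: C4H5
Empirical-formula mass = 53.08 g/mol; 106 ÷ 53.08 ≈ 2, so the molecular formula is C8H10.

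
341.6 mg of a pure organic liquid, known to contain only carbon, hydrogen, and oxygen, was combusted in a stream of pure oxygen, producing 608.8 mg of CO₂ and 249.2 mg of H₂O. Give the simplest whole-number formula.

mol C = 0.6088 g CO₂ ÷ 44.009 g/mol = 0.013834 mol
mol H = 2 × 0.2492 g H₂O ÷ 18.015 g/mol = 0.027666 mol
mass O = 0.3416 − (0.16615 + 0.027887) = 0.14756 g → mol O = 0.14756 ÷ 15.999 = 0.0092230 mol
Divide by the smallest (0.0092230 mol): C 1.500, H 3.000, O 1.000
Multiplying each by 2 gives whole numbers: C 3.00, H 6.00, O 2.00

C3H6O2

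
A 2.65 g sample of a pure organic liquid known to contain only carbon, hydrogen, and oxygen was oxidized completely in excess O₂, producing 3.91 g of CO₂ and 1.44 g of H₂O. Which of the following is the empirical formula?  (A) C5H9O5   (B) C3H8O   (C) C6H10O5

(A) C5H9O5

mol C = 3.91 g CO₂ ÷ 44.009 g/mol = 0.08885 mol
mol H = 2 × 1.44 g H₂O ÷ 18.015 g/mol = 0.1599 mol
mass O = 2.65 − (1.067 + 0.1611) = 1.422 g → mol O = 1.422 ÷ 15.999 = 0.08886 mol
Divide by the smallest (0.08885 mol): C 1.000, H 1.799, O 1.000
Multiplying each by 5 gives whole numbers: C 5.00, H 9.00, O 5.00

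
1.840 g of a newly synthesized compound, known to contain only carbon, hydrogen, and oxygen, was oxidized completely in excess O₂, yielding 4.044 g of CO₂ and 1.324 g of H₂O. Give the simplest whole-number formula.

mol C = 4.044 g CO₂ ÷ 44.009 g/mol = 0.091890 mol
mol H = 2 × 1.324 g H₂O ÷ 18.015 g/mol = 0.14699 mol
mass O = 1.840 − (1.1037 + 0.14816) = 0.58814 g → mol O = 0.58814 ÷ 15.999 = 0.036761 mol
Divide by the smallest (0.036761 mol): C 2.500, H 3.998, O 1.000
Multiplying each by 2 gives whole numbers: C 5.00, H 8.00, O 2.00

C5H8O2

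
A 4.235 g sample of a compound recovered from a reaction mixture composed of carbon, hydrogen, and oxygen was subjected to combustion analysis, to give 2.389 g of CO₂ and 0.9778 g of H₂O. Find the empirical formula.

CH2O4

mol C = 2.389 g CO₂ ÷ 44.009 g/mol = 0.054284 mol
mol H = 2 × 0.9778 g H₂O ÷ 18.015 g/mol = 0.10855 mol
mass O = 4.235 − (0.65201 + 0.10942) = 3.4736 g → mol O = 3.4736 ÷ 15.999 = 0.21711 mol
Divide by the smallest (0.054284 mol): C 1.000, H 2.000, O 4.000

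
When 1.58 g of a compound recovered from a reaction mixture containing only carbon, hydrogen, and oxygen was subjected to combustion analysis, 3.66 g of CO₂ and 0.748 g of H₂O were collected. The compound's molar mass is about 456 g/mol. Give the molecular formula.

mol C = 3.66 g CO₂ ÷ 44.009 g/mol = 0.08316 mol
mol H = 2 × 0.748 g H₂O ÷ 18.015 g/mol = 0.08304 mol
mass O = 1.58 − (0.9989 + 0.08371) = 0.4974 g → mol O = 0.4974 ÷ 15.999 = 0.03109 mol
Divide by the smallest (0.03109 mol): C 2.675, H 2.671, O 1.000
Multiplying each by 3 gives whole numbers: C 8.03, H 8.01, O 3.00
Empirical formula: C8H8O3
Empirical-formula mass = 152.15 g/mol; 456 ÷ 152.15 ≈ 3, so the molecular formula is C24H24O9.

C24H24O9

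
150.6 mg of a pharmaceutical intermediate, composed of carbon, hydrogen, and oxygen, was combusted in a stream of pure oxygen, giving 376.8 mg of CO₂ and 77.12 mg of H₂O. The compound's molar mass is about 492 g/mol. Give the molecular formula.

mol C = 0.3768 g CO₂ ÷ 44.009 g/mol = 0.0085619 mol
mol H = 2 × 0.07712 g H₂O ÷ 18.015 g/mol = 0.0085618 mol
mass O = 0.1506 − (0.10284 + 0.0086302) = 0.039133 g → mol O = 0.039133 ÷ 15.999 = 0.0024460 mol
Divide by the smallest (0.0024460 mol): C 3.500, H 3.500, O 1.000
Multiplying each by 2 gives whole numbers: C 7.00, H 7.00, O 2.00
Empirical formula: C7H7O2
Empirical-formula mass = 123.13 g/mol; 492 ÷ 123.13 ≈ 4, so the molecular formula is C28H28O8.

C28H28O8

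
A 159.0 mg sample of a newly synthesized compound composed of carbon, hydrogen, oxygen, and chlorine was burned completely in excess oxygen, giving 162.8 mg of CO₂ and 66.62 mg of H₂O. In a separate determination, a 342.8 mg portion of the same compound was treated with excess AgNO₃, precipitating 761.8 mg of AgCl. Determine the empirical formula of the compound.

C3H6Cl2O

mol C = 0.1628 g CO₂ ÷ 44.009 g/mol = 0.0036992 mol
mol H = 2 × 0.06662 g H₂O ÷ 18.015 g/mol = 0.0073961 mol
From the AgCl data: mol Cl per gram of compound = (0.7618 ÷ 143.318) ÷ 0.3428 = 0.015506 mol/g, so in the 0.1590 g combustion sample mol Cl = 0.0024655 mol
mass O = 0.1590 − (0.044432 + 0.0074552 + 0.087400) = 0.019713 g → mol O = 0.019713 ÷ 15.999 = 0.0012321 mol
Divide by the smallest (0.0012321 mol): C 3.002, H 6.003, Cl 2.001, O 1.000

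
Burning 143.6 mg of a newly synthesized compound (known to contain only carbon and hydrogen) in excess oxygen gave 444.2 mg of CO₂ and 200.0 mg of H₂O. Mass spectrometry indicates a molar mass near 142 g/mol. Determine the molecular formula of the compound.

C10H22

mol C = 0.4442 g CO₂ ÷ 44.009 g/mol = 0.010093 mol
mol H = 2 × 0.2000 g H₂O ÷ 18.015 g/mol = 0.022204 mol
Divide by the smallest (0.010093 mol): C 1.000, H 2.200
Multiplying each by 5 gives whole numbers: C 5.00, H 11.00
Empirical formula: C5H11
Empirical-formula mass = 71.14 g/mol; 142 ÷ 71.14 ≈ 2, so the molecular formula is C10H22.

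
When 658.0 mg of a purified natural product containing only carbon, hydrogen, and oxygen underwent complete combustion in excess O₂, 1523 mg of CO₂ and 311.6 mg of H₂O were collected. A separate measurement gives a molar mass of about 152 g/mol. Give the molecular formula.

mol C = 1.523 g CO₂ ÷ 44.009 g/mol = 0.034607 mol
mol H = 2 × 0.3116 g H₂O ÷ 18.015 g/mol = 0.034593 mol
mass O = 0.6580 − (0.41566 + 0.034870) = 0.20747 g → mol O = 0.20747 ÷ 15.999 = 0.012968 mol
Divide by the smallest (0.012968 mol): C 2.669, H 2.668, O 1.000
Multiplying each by 3 gives whole numbers: C 8.01, H 8.00, O 3.00
Empirical formula: C8H8O3
Empirical-formula mass = 152.15 g/mol; 152 ÷ 152.15 ≈ 1, so the molecular formula is C8H8O3.

C8H8O3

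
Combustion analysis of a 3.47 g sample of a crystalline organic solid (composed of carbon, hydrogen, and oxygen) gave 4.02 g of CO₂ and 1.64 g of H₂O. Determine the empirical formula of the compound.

mol C = 4.02 g CO₂ ÷ 44.009 g/mol = 0.09134 mol
mol H = 2 × 1.64 g H₂O ÷ 18.015 g/mol = 0.1821 mol
mass O = 3.47 − (1.097 + 0.1835) = 2.189 g → mol O = 2.189 ÷ 15.999 = 0.1368 mol
Divide by the smallest (0.09134 mol): C 1.000, H 1.993, O 1.498
Multiplying each by 2 gives whole numbers: C 2.00, H 3.99, O 3.00

C2H4O3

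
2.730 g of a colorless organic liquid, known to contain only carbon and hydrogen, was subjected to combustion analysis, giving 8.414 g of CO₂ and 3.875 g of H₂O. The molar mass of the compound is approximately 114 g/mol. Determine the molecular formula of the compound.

mol C = 8.414 g CO₂ ÷ 44.009 g/mol = 0.19119 mol
mol H = 2 × 3.875 g H₂O ÷ 18.015 g/mol = 0.43020 mol
Divide by the smallest (0.19119 mol): C 1.000, H 2.250
Multiplying each by 4 gives whole numbers: C 4.00, H 9.00
Empirical formula: C4H9
Empirical-formula mass = 57.12 g/mol; 114 ÷ 57.12 ≈ 2, so the molecular formula is C8H18.

C8H18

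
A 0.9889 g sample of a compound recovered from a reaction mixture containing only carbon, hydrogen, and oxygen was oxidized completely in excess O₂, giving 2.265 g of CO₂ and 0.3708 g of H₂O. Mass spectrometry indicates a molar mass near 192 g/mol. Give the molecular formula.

mol C = 2.265 g CO₂ ÷ 44.009 g/mol = 0.051467 mol
mol H = 2 × 0.3708 g H₂O ÷ 18.015 g/mol = 0.041166 mol
mass O = 0.9889 − (0.61817 + 0.041495) = 0.32924 g → mol O = 0.32924 ÷ 15.999 = 0.020579 mol
Divide by the smallest (0.020579 mol): C 2.501, H 2.000, O 1.000
Multiplying each by 2 gives whole numbers: C 5.00, H 4.00, O 2.00
Empirical formula: C5H4O2
Empirical-formula mass = 96.08 g/mol; 192 ÷ 96.08 ≈ 2, so the molecular formula is C10H8O4.

C10H8O4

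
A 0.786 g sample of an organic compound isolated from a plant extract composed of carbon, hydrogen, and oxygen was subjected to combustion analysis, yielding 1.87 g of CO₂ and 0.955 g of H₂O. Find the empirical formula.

C4H10O

mol C = 1.87 g CO₂ ÷ 44.009 g/mol = 0.04249 mol
mol H = 2 × 0.955 g H₂O ÷ 18.015 g/mol = 0.1060 mol
mass O = 0.786 − (0.5104 + 0.1069) = 0.1688 g → mol O = 0.1688 ÷ 15.999 = 0.01055 mol
Divide by the smallest (0.01055 mol): C 4.028, H 10.051, O 1.000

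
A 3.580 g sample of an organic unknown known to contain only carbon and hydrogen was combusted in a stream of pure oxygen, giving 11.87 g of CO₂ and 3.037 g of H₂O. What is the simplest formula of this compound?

mol C = 11.87 g CO₂ ÷ 44.009 g/mol = 0.26972 mol
mol H = 2 × 3.037 g H₂O ÷ 18.015 g/mol = 0.33716 mol
Divide by the smallest (0.26972 mol): C 1.000, H 1.250
Multiplying each by 4 gives whole numbers: C 4.00, H 5.00

C4H5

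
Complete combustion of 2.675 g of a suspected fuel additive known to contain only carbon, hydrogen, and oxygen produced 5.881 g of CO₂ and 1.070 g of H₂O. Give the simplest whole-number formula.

mol C = 5.881 g CO₂ ÷ 44.009 g/mol = 0.13363 mol
mol H = 2 × 1.070 g H₂O ÷ 18.015 g/mol = 0.11879 mol
mass O = 2.675 − (1.6051 + 0.11974) = 0.95021 g → mol O = 0.95021 ÷ 15.999 = 0.059392 mol
Divide by the smallest (0.059392 mol): C 2.250, H 2.000, O 1.000
Multiplying each by 4 gives whole numbers: C 9.00, H 8.00, O 4.00

C9H8O4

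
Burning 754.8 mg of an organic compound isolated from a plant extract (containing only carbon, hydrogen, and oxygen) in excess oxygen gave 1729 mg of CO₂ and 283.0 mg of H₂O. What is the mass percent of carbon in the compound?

62.52%

mol C = 1.729 g CO₂ ÷ 44.009 g/mol = 0.039287 mol
mol H = 2 × 0.2830 g H₂O ÷ 18.015 g/mol = 0.031418 mol
mass O = 0.7548 − (0.47188 + 0.031670) = 0.25125 g → mol O = 0.25125 ÷ 15.999 = 0.015704 mol
mass % C = 0.47188 g ÷ 0.7548 g × 100%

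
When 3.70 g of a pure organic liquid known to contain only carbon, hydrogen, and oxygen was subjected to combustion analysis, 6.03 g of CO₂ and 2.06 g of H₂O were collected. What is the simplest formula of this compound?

mol C = 6.03 g CO₂ ÷ 44.009 g/mol = 0.1370 mol
mol H = 2 × 2.06 g H₂O ÷ 18.015 g/mol = 0.2287 mol
mass O = 3.70 − (1.646 + 0.2305) = 1.824 g → mol O = 1.824 ÷ 15.999 = 0.1140 mol
Divide by the smallest (0.1140 mol): C 1.202, H 2.006, O 1.000
Multiplying each by 5 gives whole numbers: C 6.01, H 10.03, O 5.00

C6H10O5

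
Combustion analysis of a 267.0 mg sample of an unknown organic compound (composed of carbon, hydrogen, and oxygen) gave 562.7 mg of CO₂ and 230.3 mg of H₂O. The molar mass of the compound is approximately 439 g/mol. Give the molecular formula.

mol C = 0.5627 g CO₂ ÷ 44.009 g/mol = 0.012786 mol
mol H = 2 × 0.2303 g H₂O ÷ 18.015 g/mol = 0.025568 mol
mass O = 0.2670 − (0.15357 + 0.025772) = 0.087655 g → mol O = 0.087655 ÷ 15.999 = 0.0054788 mol
Divide by the smallest (0.0054788 mol): C 2.334, H 4.667, O 1.000
Multiplying each by 3 gives whole numbers: C 7.00, H 14.00, O 3.00
Empirical formula: C7H14O3
Empirical-formula mass = 146.19 g/mol; 439 ÷ 146.19 ≈ 3, so the molecular formula is C21H42O9.

C21H42O9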